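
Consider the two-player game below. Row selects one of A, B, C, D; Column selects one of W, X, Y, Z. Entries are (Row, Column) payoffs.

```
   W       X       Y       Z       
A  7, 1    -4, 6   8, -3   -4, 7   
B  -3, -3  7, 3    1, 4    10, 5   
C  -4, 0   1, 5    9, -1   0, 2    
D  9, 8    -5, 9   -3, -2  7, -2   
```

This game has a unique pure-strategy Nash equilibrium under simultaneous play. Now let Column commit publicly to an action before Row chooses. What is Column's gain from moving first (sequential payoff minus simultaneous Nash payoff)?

Solve by backward induction (Column leads).
- W: Row compares 7, -3, -4, 9 and picks D; Column would get 8.
- X: Row compares -4, 7, 1, -5 and picks B; Column would get 3.
- Y: Row compares 8, 1, 9, -3 and picks C; Column would get -1.
- Z: Row compares -4, 10, 0, 7 and picks B; Column would get 5.
Among 8, 3, -1, 5, the best is 8 at W. Subgame-perfect outcome: (D, W) with payoffs (9, 8).
Under simultaneous play:
Row's best replies: W→D; X→B; Y→C; Z→B.
Column's best replies: A→Z; B→Z; C→X; D→X.
The unique mutual best reply is (B, Z), giving (10, 5).
Column's commitment gain: 8 − 5 = 3.

3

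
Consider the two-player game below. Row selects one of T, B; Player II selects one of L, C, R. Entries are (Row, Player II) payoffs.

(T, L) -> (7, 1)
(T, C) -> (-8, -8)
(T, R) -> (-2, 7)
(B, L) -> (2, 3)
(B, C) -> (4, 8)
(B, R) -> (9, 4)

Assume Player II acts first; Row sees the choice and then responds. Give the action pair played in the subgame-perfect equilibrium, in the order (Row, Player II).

Solve by backward induction (Player II leads).
- L → Row plays T (best of 7, 2); Player II gets 1.
- C → Row plays B (best of -8, 4); Player II gets 8.
- R → Row plays B (best of -2, 9); Player II gets 4.
Among 1, 8, 4, the best is 8 at C. Subgame-perfect outcome: (B, C) with payoffs (4, 8).

(B, C)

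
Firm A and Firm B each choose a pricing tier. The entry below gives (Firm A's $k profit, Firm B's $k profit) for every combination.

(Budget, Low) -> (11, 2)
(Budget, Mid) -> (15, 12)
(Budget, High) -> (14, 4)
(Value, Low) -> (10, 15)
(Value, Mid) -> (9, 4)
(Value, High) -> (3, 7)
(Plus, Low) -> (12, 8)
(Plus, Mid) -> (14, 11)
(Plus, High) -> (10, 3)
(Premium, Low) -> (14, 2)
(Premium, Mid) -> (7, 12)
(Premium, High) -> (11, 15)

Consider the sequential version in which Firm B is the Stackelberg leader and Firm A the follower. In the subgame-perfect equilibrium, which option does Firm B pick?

Backward induction with Firm B moving first.
- Low: Firm A compares 11, 10, 12, 14 and picks Premium; Firm B would get 2.
- Mid: Firm A compares 15, 9, 14, 7 and picks Budget; Firm B would get 12.
- High: Firm A compares 14, 3, 10, 11 and picks Budget; Firm B would get 4.
Among 2, 12, 4, the best is 12 at Mid. Subgame-perfect outcome: (Budget, Mid) with payoffs (15, 12).

Mid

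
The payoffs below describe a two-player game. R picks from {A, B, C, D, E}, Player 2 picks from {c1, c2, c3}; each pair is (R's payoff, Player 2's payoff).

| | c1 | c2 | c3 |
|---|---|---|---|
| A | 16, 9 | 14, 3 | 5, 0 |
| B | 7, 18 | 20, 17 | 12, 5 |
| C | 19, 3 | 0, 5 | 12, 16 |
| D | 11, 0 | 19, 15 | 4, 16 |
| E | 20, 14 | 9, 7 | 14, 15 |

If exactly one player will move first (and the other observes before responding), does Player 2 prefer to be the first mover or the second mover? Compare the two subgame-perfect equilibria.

first

If R leads: Player 2's best replies are A→c1, B→c1, C→c3, D→c3, E→c3; R's induced payoffs 16, 7, 12, 4, 14; outcome (A, c1), payoffs (16, 9).
If Player 2 leads: R's best replies are c1→E, c2→B, c3→E; Player 2's induced payoffs 14, 17, 15; outcome (B, c2), payoffs (20, 17).
Player 2 gets 17 moving first and 9 moving second, so Player 2 prefers to move first.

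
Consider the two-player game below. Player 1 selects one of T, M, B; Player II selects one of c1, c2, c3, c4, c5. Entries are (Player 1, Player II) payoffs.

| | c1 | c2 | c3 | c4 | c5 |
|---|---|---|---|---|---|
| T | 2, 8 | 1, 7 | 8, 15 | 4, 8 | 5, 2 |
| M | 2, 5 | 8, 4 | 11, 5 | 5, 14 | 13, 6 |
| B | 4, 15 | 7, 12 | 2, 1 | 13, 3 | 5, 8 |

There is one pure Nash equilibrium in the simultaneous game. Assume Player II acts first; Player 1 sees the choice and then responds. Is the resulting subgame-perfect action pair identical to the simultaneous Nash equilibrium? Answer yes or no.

yes

Player 1 best-responds to each possible Player II move:
- c1 → Player 1 plays B (best of 2, 2, 4); Player II gets 15.
- c2 → Player 1 plays M (best of 1, 8, 7); Player II gets 4.
- c3 → Player 1 plays M (best of 8, 11, 2); Player II gets 5.
- c4 → Player 1 plays B (best of 4, 5, 13); Player II gets 3.
- c5 → Player 1 plays M (best of 5, 13, 5); Player II gets 6.
Among 15, 4, 5, 3, 6, the best is 15 at c1. Subgame-perfect outcome: (B, c1) with payoffs (4, 15).
Under simultaneous play:
Player 1's best replies: c1→B; c2→M; c3→M; c4→B; c5→M.
Player II's best replies: T→c3; M→c4; B→c1.
The unique mutual best reply is (B, c1), giving (4, 15).
Sequential outcome (B, c1) coincides with the Nash profile (B, c1).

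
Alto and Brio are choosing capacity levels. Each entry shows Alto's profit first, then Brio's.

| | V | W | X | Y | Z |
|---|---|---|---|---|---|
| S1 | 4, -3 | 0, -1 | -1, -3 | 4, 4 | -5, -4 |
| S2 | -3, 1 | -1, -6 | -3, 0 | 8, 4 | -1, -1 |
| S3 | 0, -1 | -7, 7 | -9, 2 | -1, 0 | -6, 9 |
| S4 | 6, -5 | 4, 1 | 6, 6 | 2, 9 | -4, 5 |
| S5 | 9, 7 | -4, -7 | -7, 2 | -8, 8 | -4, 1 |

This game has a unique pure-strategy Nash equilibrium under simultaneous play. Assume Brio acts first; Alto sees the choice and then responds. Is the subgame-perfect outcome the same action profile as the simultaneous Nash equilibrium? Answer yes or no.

no

Solve by backward induction (Brio leads).
- V: BR = S5, leader payoff 7.
- W: BR = S4, leader payoff 1.
- X: BR = S4, leader payoff 6.
- Y: BR = S2, leader payoff 4.
- Z: BR = S2, leader payoff -1.
Among 7, 1, 6, 4, -1, the best is 7 at V. Subgame-perfect outcome: (S5, V) with payoffs (9, 7).
Now find the simultaneous Nash equilibrium.
Alto's best replies: V→S5; W→S4; X→S4; Y→S2; Z→S2.
Brio's best replies: S1→Y; S2→Y; S3→Z; S4→Y; S5→Y.
Only (S2, Y) has each player best-responding; Nash payoffs (8, 4).
Sequential outcome (S5, V) differs from the Nash profile (S2, Y).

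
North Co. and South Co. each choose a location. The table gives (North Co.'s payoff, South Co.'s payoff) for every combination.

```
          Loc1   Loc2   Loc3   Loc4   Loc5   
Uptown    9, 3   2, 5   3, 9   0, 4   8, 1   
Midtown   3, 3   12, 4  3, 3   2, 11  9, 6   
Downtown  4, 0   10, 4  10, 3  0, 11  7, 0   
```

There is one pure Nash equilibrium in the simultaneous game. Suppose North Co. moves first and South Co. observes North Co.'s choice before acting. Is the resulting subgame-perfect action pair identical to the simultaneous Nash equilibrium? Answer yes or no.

no

South Co. best-responds to each possible North Co. move:
- Uptown: South Co. compares 3, 5, 9, 4, 1 and picks Loc3; North Co. would get 3.
- Midtown: South Co. compares 3, 4, 3, 11, 6 and picks Loc4; North Co. would get 2.
- Downtown: South Co. compares 0, 4, 3, 11, 0 and picks Loc4; North Co. would get 0.
Maximizing over 3, 2, 0, North Co. chooses Uptown. Subgame-perfect outcome: (Uptown, Loc3) with payoffs (3, 9).
Under simultaneous play:
North Co.'s best replies: Loc1→Uptown; Loc2→Midtown; Loc3→Downtown; Loc4→Midtown; Loc5→Midtown.
South Co.'s best replies: Uptown→Loc3; Midtown→Loc4; Downtown→Loc4.
Only (Midtown, Loc4) has each player best-responding; Nash payoffs (2, 11).
Sequential outcome (Uptown, Loc3) differs from the Nash profile (Midtown, Loc4).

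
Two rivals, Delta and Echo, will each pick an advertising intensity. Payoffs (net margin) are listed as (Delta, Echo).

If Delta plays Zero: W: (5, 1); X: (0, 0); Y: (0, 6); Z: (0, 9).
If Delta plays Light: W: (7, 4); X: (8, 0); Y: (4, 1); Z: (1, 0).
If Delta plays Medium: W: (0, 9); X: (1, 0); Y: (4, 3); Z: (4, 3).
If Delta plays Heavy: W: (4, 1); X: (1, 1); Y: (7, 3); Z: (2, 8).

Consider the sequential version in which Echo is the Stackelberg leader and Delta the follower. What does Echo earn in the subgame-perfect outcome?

4

Backward induction with Echo moving first.
- W: BR = Light, leader payoff 4.
- X: BR = Light, leader payoff 0.
- Y: BR = Heavy, leader payoff 3.
- Z: BR = Medium, leader payoff 3.
Maximizing over 4, 0, 3, 3, Echo chooses W. Subgame-perfect outcome: (Light, W) with payoffs (7, 4).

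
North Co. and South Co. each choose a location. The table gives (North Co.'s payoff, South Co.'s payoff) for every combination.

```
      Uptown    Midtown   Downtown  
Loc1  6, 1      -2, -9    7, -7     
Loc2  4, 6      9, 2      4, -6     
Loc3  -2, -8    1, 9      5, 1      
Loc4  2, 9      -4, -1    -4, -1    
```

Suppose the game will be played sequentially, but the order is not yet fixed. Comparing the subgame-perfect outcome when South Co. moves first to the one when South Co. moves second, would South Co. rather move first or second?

first

If North Co. leads: South Co.'s best replies are Loc1→Uptown, Loc2→Uptown, Loc3→Midtown, Loc4→Uptown; North Co.'s induced payoffs 6, 4, 1, 2; outcome (Loc1, Uptown), payoffs (6, 1).
If South Co. leads: North Co.'s best replies are Uptown→Loc1, Midtown→Loc2, Downtown→Loc1; South Co.'s induced payoffs 1, 2, -7; outcome (Loc2, Midtown), payoffs (9, 2).
South Co. gets 2 moving first and 1 moving second, so South Co. prefers to move first.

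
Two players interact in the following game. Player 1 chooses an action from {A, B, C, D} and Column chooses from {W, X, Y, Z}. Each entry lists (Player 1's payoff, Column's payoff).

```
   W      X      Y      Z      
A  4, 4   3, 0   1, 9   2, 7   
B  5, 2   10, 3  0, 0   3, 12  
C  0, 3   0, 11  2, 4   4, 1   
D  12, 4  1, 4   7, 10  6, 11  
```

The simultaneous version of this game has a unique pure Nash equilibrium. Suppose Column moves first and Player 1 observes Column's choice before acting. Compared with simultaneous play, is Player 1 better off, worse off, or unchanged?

unchanged

Work backward from Player 1's decision.
- W: BR = D, leader payoff 4.
- X: BR = B, leader payoff 3.
- Y: BR = D, leader payoff 10.
- Z: BR = D, leader payoff 11.
Among 4, 3, 10, 11, the best is 11 at Z. Subgame-perfect outcome: (D, Z) with payoffs (6, 11).
Under simultaneous play:
Player 1's best replies: W→D; X→B; Y→D; Z→D.
Column's best replies: A→Y; B→Z; C→X; D→Z.
Only (D, Z) has each player best-responding; Nash payoffs (6, 11).
Player 1 earns 6 sequentially versus 6 at the Nash outcome: unchanged.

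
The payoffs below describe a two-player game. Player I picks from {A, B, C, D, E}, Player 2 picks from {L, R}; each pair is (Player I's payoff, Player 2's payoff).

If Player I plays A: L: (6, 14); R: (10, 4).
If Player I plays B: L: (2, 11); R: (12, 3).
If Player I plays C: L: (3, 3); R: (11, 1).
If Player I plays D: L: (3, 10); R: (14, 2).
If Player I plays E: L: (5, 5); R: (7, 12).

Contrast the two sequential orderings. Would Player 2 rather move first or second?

If Player I leads: Player 2's best replies are A→L, B→L, C→L, D→L, E→R; Player I's induced payoffs 6, 2, 3, 3, 7; outcome (E, R), payoffs (7, 12).
If Player 2 leads: Player I's best replies are L→A, R→D; Player 2's induced payoffs 14, 2; outcome (A, L), payoffs (6, 14).
Player 2 gets 14 moving first and 12 moving second, so Player 2 prefers to move first.

first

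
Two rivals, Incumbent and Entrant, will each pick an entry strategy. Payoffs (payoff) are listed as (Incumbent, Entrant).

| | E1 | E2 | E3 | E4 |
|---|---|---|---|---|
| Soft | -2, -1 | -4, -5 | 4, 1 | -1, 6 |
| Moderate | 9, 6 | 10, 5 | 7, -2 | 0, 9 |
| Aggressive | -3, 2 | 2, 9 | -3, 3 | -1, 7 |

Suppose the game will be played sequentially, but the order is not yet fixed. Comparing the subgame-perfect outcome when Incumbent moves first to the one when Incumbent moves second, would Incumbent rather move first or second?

first

If Incumbent leads: Entrant's best replies are Soft→E4, Moderate→E4, Aggressive→E2; Incumbent's induced payoffs -1, 0, 2; outcome (Aggressive, E2), payoffs (2, 9).
If Entrant leads: Incumbent's best replies are E1→Moderate, E2→Moderate, E3→Moderate, E4→Moderate; Entrant's induced payoffs 6, 5, -2, 9; outcome (Moderate, E4), payoffs (0, 9).
Incumbent gets 2 moving first and 0 moving second, so Incumbent prefers to move first.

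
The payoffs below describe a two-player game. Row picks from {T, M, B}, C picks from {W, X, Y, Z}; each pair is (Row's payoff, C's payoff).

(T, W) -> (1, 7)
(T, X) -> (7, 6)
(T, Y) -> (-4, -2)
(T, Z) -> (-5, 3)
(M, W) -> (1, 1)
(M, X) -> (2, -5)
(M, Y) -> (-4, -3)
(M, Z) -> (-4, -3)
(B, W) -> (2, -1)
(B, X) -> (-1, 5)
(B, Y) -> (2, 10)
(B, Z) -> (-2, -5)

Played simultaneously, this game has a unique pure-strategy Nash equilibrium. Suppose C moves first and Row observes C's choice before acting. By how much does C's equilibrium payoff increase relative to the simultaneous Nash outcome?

Backward induction with C moving first.
- W: Row compares 1, 1, 2 and picks B; C would get -1.
- X: Row compares 7, 2, -1 and picks T; C would get 6.
- Y: Row compares -4, -4, 2 and picks B; C would get 10.
- Z: Row compares -5, -4, -2 and picks B; C would get -5.
C's induced payoffs are -1, 6, 10, -5, so C commits to Y. Subgame-perfect outcome: (B, Y) with payoffs (2, 10).
For the simultaneous game, intersect best replies.
Row's best replies: W→B; X→T; Y→B; Z→B.
C's best replies: T→W; M→W; B→Y.
The unique mutual best reply is (B, Y), giving (2, 10).
C's commitment gain: 10 − 10 = 0.

0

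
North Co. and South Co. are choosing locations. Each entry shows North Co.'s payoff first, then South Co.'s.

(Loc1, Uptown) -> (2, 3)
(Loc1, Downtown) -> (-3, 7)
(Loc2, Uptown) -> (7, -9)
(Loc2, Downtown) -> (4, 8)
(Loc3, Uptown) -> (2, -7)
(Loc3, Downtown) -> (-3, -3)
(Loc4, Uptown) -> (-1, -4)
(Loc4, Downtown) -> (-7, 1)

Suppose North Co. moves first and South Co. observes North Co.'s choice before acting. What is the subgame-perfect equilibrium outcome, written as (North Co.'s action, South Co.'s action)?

Backward induction with North Co. moving first.
- Loc1: BR = Downtown, leader payoff -3.
- Loc2: BR = Downtown, leader payoff 4.
- Loc3: BR = Downtown, leader payoff -3.
- Loc4: BR = Downtown, leader payoff -7.
Maximizing over -3, 4, -3, -7, North Co. chooses Loc2. Subgame-perfect outcome: (Loc2, Downtown) with payoffs (4, 8).

(Loc2, Downtown)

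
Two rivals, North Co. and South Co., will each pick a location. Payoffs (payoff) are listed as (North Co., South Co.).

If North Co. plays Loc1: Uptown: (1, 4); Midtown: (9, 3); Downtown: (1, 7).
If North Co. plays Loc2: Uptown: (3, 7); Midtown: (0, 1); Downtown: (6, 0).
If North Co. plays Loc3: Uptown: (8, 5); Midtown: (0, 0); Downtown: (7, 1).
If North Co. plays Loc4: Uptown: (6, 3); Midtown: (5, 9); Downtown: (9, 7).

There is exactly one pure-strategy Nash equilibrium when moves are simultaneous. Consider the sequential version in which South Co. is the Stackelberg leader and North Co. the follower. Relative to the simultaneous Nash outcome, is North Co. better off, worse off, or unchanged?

better off

Solve by backward induction (South Co. leads).
- Uptown → North Co. plays Loc3 (best of 1, 3, 8, 6); South Co. gets 5.
- Midtown → North Co. plays Loc1 (best of 9, 0, 0, 5); South Co. gets 3.
- Downtown → North Co. plays Loc4 (best of 1, 6, 7, 9); South Co. gets 7.
Maximizing over 5, 3, 7, South Co. chooses Downtown. Subgame-perfect outcome: (Loc4, Downtown) with payoffs (9, 7).
Under simultaneous play:
North Co.'s best replies: Uptown→Loc3; Midtown→Loc1; Downtown→Loc4.
South Co.'s best replies: Loc1→Downtown; Loc2→Uptown; Loc3→Uptown; Loc4→Midtown.
The unique mutual best reply is (Loc3, Uptown), giving (8, 5).
North Co. earns 9 sequentially versus 8 at the Nash outcome: better off.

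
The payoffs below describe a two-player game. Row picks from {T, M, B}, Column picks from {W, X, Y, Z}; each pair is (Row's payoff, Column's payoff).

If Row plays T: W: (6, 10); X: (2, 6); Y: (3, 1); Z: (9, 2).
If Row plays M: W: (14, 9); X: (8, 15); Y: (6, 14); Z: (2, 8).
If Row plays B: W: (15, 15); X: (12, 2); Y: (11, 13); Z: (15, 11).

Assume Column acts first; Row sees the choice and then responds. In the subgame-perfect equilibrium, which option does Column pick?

Work backward from Row's decision.
- W: BR = B, leader payoff 15.
- X: BR = B, leader payoff 2.
- Y: BR = B, leader payoff 13.
- Z: BR = B, leader payoff 11.
Among 15, 2, 13, 11, the best is 15 at W. Subgame-perfect outcome: (B, W) with payoffs (15, 15).

W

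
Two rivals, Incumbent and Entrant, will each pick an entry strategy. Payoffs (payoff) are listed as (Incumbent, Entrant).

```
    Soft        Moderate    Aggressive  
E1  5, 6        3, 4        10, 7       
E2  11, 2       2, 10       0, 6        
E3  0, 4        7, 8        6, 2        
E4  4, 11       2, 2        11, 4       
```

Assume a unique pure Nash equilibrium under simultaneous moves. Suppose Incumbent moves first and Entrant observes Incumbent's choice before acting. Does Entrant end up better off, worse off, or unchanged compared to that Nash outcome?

Backward induction with Incumbent moving first.
- E1: BR = Aggressive, leader payoff 10.
- E2: BR = Moderate, leader payoff 2.
- E3: BR = Moderate, leader payoff 7.
- E4: BR = Soft, leader payoff 4.
Incumbent's induced payoffs are 10, 2, 7, 4, so Incumbent commits to E1. Subgame-perfect outcome: (E1, Aggressive) with payoffs (10, 7).
For the simultaneous game, intersect best replies.
Incumbent's best replies: Soft→E2; Moderate→E3; Aggressive→E4.
Entrant's best replies: E1→Aggressive; E2→Moderate; E3→Moderate; E4→Soft.
The unique mutual best reply is (E3, Moderate), giving (7, 8).
Entrant earns 7 sequentially versus 8 at the Nash outcome: worse off.

worse off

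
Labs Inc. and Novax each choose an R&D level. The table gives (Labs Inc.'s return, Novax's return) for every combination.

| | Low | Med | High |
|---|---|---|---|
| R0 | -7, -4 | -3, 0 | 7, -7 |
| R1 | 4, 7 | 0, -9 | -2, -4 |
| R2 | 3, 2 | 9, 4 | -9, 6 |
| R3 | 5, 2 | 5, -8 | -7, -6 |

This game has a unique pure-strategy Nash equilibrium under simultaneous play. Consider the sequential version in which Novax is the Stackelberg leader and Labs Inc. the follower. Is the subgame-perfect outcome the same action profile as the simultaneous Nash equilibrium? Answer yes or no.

Work backward from Labs Inc.'s decision.
- Low: BR = R3, leader payoff 2.
- Med: BR = R2, leader payoff 4.
- High: BR = R0, leader payoff -7.
Novax's induced payoffs are 2, 4, -7, so Novax commits to Med. Subgame-perfect outcome: (R2, Med) with payoffs (9, 4).
For the simultaneous game, intersect best replies.
Labs Inc.'s best replies: Low→R3; Med→R2; High→R0.
Novax's best replies: R0→Med; R1→Low; R2→High; R3→Low.
The unique mutual best reply is (R3, Low), giving (5, 2).
Sequential outcome (R2, Med) differs from the Nash profile (R3, Low).

no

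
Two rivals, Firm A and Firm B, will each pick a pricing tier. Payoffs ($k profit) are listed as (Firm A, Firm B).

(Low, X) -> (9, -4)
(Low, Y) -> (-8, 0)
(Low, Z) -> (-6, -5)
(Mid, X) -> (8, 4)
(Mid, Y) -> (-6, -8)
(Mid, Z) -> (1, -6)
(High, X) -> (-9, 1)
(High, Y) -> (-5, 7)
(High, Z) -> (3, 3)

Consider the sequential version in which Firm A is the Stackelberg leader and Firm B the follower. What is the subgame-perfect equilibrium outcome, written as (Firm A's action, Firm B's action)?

(Mid, X)

Solve by backward induction (Firm A leads).
- Low: Firm B compares -4, 0, -5 and picks Y; Firm A would get -8.
- Mid: Firm B compares 4, -8, -6 and picks X; Firm A would get 8.
- High: Firm B compares 1, 7, 3 and picks Y; Firm A would get -5.
Among -8, 8, -5, the best is 8 at Mid. Subgame-perfect outcome: (Mid, X) with payoffs (8, 4).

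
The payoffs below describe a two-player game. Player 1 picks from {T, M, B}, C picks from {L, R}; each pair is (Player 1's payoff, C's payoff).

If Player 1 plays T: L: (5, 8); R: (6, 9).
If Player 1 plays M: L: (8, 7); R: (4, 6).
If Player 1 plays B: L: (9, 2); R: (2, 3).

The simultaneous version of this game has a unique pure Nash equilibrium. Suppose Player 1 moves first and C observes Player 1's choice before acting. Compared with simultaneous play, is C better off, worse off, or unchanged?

Work backward from C's decision.
- T → C plays R (best of 8, 9); Player 1 gets 6.
- M → C plays L (best of 7, 6); Player 1 gets 8.
- B → C plays R (best of 2, 3); Player 1 gets 2.
Maximizing over 6, 8, 2, Player 1 chooses M. Subgame-perfect outcome: (M, L) with payoffs (8, 7).
For the simultaneous game, intersect best replies.
Player 1's best replies: L→B; R→T.
C's best replies: T→R; M→L; B→R.
The unique mutual best reply is (T, R), giving (6, 9).
C earns 7 sequentially versus 9 at the Nash outcome: worse off.

worse off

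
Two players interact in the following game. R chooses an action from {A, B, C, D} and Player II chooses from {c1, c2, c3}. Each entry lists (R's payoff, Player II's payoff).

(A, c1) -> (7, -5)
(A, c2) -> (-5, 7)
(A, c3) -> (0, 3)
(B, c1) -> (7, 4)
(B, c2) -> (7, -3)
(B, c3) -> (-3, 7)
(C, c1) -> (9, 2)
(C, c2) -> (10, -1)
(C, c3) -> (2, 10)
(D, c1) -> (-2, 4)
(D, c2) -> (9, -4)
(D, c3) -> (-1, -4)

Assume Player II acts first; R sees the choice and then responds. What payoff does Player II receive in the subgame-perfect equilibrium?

10

R best-responds to each possible Player II move:
- c1: BR = C, leader payoff 2.
- c2: BR = C, leader payoff -1.
- c3: BR = C, leader payoff 10.
Among 2, -1, 10, the best is 10 at c3. Subgame-perfect outcome: (C, c3) with payoffs (2, 10).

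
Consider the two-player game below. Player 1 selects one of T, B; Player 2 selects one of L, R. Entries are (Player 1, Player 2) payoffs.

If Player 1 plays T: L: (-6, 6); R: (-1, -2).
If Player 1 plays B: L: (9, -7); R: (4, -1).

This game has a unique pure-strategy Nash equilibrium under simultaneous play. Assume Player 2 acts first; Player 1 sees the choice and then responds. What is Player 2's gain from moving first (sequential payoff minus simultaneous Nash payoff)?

Work backward from Player 1's decision.
- L → Player 1 plays B (best of -6, 9); Player 2 gets -7.
- R → Player 1 plays B (best of -1, 4); Player 2 gets -1.
Player 2's induced payoffs are -7, -1, so Player 2 commits to R. Subgame-perfect outcome: (B, R) with payoffs (4, -1).
Now find the simultaneous Nash equilibrium.
Player 1's best replies: L→B; R→B.
Player 2's best replies: T→L; B→R.
The unique mutual best reply is (B, R), giving (4, -1).
Player 2's commitment gain: -1 − -1 = 0.

0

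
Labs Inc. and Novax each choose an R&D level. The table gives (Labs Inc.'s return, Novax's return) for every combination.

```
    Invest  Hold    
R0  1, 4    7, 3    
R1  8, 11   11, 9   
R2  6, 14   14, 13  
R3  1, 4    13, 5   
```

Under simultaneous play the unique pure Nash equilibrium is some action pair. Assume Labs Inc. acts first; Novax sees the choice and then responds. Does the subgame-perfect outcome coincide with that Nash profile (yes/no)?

Backward induction with Labs Inc. moving first.
- R0: Novax compares 4, 3 and picks Invest; Labs Inc. would get 1.
- R1: Novax compares 11, 9 and picks Invest; Labs Inc. would get 8.
- R2: Novax compares 14, 13 and picks Invest; Labs Inc. would get 6.
- R3: Novax compares 4, 5 and picks Hold; Labs Inc. would get 13.
Maximizing over 1, 8, 6, 13, Labs Inc. chooses R3. Subgame-perfect outcome: (R3, Hold) with payoffs (13, 5).
Under simultaneous play:
Labs Inc.'s best replies: Invest→R1; Hold→R2.
Novax's best replies: R0→Invest; R1→Invest; R2→Invest; R3→Hold.
The unique mutual best reply is (R1, Invest), giving (8, 11).
Sequential outcome (R3, Hold) differs from the Nash profile (R1, Invest).

no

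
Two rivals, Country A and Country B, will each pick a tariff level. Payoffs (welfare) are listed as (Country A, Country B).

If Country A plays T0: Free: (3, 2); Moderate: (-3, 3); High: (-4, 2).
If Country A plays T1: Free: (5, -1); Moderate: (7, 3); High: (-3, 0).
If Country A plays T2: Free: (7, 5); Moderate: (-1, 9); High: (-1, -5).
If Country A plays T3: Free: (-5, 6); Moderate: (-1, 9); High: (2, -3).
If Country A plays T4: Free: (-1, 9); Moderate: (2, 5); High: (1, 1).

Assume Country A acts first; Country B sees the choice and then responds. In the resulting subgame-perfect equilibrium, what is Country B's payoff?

3

Country B best-responds to each possible Country A move:
- T0: BR = Moderate, leader payoff -3.
- T1: BR = Moderate, leader payoff 7.
- T2: BR = Moderate, leader payoff -1.
- T3: BR = Moderate, leader payoff -1.
- T4: BR = Free, leader payoff -1.
Country A's induced payoffs are -3, 7, -1, -1, -1, so Country A commits to T1. Subgame-perfect outcome: (T1, Moderate) with payoffs (7, 3).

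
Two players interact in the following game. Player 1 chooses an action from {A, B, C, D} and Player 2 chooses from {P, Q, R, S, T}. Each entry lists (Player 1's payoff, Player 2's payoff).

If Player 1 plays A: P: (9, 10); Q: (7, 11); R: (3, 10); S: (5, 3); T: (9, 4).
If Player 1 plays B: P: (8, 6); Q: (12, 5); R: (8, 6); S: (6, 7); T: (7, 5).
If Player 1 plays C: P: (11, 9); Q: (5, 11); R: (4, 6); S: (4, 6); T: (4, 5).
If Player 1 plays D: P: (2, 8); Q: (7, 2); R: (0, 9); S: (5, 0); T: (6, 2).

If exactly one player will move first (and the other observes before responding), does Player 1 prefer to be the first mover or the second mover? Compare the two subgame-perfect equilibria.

If Player 1 leads: Player 2's best replies are A→Q, B→S, C→Q, D→R; Player 1's induced payoffs 7, 6, 5, 0; outcome (A, Q), payoffs (7, 11).
If Player 2 leads: Player 1's best replies are P→C, Q→B, R→B, S→B, T→A; Player 2's induced payoffs 9, 5, 6, 7, 4; outcome (C, P), payoffs (11, 9).
Player 1 gets 7 moving first and 11 moving second, so Player 1 prefers to move second.

second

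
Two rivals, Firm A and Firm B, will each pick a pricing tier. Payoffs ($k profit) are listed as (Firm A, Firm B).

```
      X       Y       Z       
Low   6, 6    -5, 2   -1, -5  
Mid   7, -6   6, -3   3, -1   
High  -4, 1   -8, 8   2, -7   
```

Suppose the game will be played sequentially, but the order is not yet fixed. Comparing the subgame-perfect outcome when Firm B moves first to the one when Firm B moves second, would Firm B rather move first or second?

If Firm A leads: Firm B's best replies are Low→X, Mid→Z, High→Y; Firm A's induced payoffs 6, 3, -8; outcome (Low, X), payoffs (6, 6).
If Firm B leads: Firm A's best replies are X→Mid, Y→Mid, Z→Mid; Firm B's induced payoffs -6, -3, -1; outcome (Mid, Z), payoffs (3, -1).
Firm B gets -1 moving first and 6 moving second, so Firm B prefers to move second.

second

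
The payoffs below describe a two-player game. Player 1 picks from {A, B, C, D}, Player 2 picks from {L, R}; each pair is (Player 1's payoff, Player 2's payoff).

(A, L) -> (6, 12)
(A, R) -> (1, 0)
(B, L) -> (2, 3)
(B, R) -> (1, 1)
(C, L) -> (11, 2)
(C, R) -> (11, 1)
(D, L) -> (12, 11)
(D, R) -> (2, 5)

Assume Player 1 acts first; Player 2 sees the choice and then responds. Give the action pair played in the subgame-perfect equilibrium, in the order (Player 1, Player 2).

(D, L)

Solve by backward induction (Player 1 leads).
- A → Player 2 plays L (best of 12, 0); Player 1 gets 6.
- B → Player 2 plays L (best of 3, 1); Player 1 gets 2.
- C → Player 2 plays L (best of 2, 1); Player 1 gets 11.
- D → Player 2 plays L (best of 11, 5); Player 1 gets 12.
Among 6, 2, 11, 12, the best is 12 at D. Subgame-perfect outcome: (D, L) with payoffs (12, 11).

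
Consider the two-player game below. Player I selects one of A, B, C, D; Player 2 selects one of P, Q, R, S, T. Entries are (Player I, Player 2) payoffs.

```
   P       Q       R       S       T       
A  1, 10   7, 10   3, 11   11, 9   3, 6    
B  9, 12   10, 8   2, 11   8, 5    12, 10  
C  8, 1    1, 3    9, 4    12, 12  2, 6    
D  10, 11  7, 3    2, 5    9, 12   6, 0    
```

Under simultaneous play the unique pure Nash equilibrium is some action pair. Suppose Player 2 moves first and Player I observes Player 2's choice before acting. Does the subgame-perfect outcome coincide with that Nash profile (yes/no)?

yes

Backward induction with Player 2 moving first.
- P: BR = D, leader payoff 11.
- Q: BR = B, leader payoff 8.
- R: BR = C, leader payoff 4.
- S: BR = C, leader payoff 12.
- T: BR = B, leader payoff 10.
Maximizing over 11, 8, 4, 12, 10, Player 2 chooses S. Subgame-perfect outcome: (C, S) with payoffs (12, 12).
Now find the simultaneous Nash equilibrium.
Player I's best replies: P→D; Q→B; R→C; S→C; T→B.
Player 2's best replies: A→R; B→P; C→S; D→S.
Only (C, S) has each player best-responding; Nash payoffs (12, 12).
Sequential outcome (C, S) coincides with the Nash profile (C, S).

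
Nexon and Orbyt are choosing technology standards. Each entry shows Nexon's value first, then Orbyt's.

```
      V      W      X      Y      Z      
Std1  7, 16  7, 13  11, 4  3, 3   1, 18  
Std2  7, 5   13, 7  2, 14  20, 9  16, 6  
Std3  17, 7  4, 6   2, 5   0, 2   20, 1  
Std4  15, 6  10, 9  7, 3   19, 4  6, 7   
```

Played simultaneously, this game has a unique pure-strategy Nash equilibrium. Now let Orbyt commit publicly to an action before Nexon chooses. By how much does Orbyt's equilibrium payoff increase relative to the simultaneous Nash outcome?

2

Work backward from Nexon's decision.
- V → Nexon plays Std3 (best of 7, 7, 17, 15); Orbyt gets 7.
- W → Nexon plays Std2 (best of 7, 13, 4, 10); Orbyt gets 7.
- X → Nexon plays Std1 (best of 11, 2, 2, 7); Orbyt gets 4.
- Y → Nexon plays Std2 (best of 3, 20, 0, 19); Orbyt gets 9.
- Z → Nexon plays Std3 (best of 1, 16, 20, 6); Orbyt gets 1.
Among 7, 7, 4, 9, 1, the best is 9 at Y. Subgame-perfect outcome: (Std2, Y) with payoffs (20, 9).
For the simultaneous game, intersect best replies.
Nexon's best replies: V→Std3; W→Std2; X→Std1; Y→Std2; Z→Std3.
Orbyt's best replies: Std1→Z; Std2→X; Std3→V; Std4→W.
The unique mutual best reply is (Std3, V), giving (17, 7).
Orbyt's commitment gain: 9 − 7 = 2.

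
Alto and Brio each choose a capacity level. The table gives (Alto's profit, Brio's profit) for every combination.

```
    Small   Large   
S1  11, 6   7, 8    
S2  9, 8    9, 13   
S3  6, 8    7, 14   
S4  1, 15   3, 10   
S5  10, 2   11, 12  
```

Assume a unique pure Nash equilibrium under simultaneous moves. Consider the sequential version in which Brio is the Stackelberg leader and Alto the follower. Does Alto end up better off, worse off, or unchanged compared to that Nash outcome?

Backward induction with Brio moving first.
- Small → Alto plays S1 (best of 11, 9, 6, 1, 10); Brio gets 6.
- Large → Alto plays S5 (best of 7, 9, 7, 3, 11); Brio gets 12.
Among 6, 12, the best is 12 at Large. Subgame-perfect outcome: (S5, Large) with payoffs (11, 12).
Under simultaneous play:
Alto's best replies: Small→S1; Large→S5.
Brio's best replies: S1→Large; S2→Large; S3→Large; S4→Small; S5→Large.
Only (S5, Large) has each player best-responding; Nash payoffs (11, 12).
Alto earns 11 sequentially versus 11 at the Nash outcome: unchanged.

unchanged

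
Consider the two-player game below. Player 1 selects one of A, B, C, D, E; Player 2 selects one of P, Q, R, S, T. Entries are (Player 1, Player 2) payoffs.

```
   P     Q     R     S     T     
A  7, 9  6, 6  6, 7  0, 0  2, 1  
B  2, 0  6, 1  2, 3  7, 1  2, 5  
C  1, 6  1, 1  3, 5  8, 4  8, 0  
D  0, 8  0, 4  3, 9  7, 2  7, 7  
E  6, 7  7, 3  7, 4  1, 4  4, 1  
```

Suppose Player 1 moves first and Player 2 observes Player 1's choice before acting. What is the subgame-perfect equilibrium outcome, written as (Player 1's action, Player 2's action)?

Work backward from Player 2's decision.
- A → Player 2 plays P (best of 9, 6, 7, 0, 1); Player 1 gets 7.
- B → Player 2 plays T (best of 0, 1, 3, 1, 5); Player 1 gets 2.
- C → Player 2 plays P (best of 6, 1, 5, 4, 0); Player 1 gets 1.
- D → Player 2 plays R (best of 8, 4, 9, 2, 7); Player 1 gets 3.
- E → Player 2 plays P (best of 7, 3, 4, 4, 1); Player 1 gets 6.
Player 1's induced payoffs are 7, 2, 1, 3, 6, so Player 1 commits to A. Subgame-perfect outcome: (A, P) with payoffs (7, 9).

(A, P)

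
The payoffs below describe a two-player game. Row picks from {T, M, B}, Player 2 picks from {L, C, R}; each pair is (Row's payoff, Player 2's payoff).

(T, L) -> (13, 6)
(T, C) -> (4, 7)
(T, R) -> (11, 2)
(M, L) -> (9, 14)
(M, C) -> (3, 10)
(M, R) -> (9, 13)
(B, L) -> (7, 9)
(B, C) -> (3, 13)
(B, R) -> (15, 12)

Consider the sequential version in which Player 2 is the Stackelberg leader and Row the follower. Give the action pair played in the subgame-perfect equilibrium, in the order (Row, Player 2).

Solve by backward induction (Player 2 leads).
- L: BR = T, leader payoff 6.
- C: BR = T, leader payoff 7.
- R: BR = B, leader payoff 12.
Maximizing over 6, 7, 12, Player 2 chooses R. Subgame-perfect outcome: (B, R) with payoffs (15, 12).

(B, R)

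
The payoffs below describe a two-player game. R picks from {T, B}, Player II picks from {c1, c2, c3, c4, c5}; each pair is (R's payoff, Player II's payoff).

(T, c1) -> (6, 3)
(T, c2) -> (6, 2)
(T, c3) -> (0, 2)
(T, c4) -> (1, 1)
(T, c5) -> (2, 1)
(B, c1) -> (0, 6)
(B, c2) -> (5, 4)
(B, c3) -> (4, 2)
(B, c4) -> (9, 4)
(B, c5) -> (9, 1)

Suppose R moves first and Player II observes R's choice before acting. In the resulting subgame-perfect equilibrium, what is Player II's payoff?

Backward induction with R moving first.
- T → Player II plays c1 (best of 3, 2, 2, 1, 1); R gets 6.
- B → Player II plays c1 (best of 6, 4, 2, 4, 1); R gets 0.
Maximizing over 6, 0, R chooses T. Subgame-perfect outcome: (T, c1) with payoffs (6, 3).

3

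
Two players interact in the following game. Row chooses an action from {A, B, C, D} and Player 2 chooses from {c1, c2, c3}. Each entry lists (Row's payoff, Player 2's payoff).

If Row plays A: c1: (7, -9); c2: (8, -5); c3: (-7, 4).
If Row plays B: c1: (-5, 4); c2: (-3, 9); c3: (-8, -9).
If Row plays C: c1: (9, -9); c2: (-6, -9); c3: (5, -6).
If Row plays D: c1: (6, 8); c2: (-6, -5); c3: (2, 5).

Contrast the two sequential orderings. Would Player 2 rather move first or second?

If Row leads: Player 2's best replies are A→c3, B→c2, C→c3, D→c1; Row's induced payoffs -7, -3, 5, 6; outcome (D, c1), payoffs (6, 8).
If Player 2 leads: Row's best replies are c1→C, c2→A, c3→C; Player 2's induced payoffs -9, -5, -6; outcome (A, c2), payoffs (8, -5).
Player 2 gets -5 moving first and 8 moving second, so Player 2 prefers to move second.

second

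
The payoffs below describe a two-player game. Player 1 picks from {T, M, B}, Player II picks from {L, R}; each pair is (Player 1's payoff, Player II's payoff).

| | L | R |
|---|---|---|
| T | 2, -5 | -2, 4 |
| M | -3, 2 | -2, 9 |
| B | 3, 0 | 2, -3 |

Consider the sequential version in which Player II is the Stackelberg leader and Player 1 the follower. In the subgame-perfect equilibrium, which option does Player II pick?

L

Backward induction with Player II moving first.
- L: Player 1 compares 2, -3, 3 and picks B; Player II would get 0.
- R: Player 1 compares -2, -2, 2 and picks B; Player II would get -3.
Among 0, -3, the best is 0 at L. Subgame-perfect outcome: (B, L) with payoffs (3, 0).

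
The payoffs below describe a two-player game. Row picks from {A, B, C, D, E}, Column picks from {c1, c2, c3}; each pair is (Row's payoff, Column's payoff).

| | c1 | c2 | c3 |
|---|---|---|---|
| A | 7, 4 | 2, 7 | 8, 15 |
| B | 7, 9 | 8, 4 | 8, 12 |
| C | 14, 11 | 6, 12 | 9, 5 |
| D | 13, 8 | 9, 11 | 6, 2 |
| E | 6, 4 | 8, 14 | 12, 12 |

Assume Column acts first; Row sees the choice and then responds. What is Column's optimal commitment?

Backward induction with Column moving first.
- c1: Row compares 7, 7, 14, 13, 6 and picks C; Column would get 11.
- c2: Row compares 2, 8, 6, 9, 8 and picks D; Column would get 11.
- c3: Row compares 8, 8, 9, 6, 12 and picks E; Column would get 12.
Column's induced payoffs are 11, 11, 12, so Column commits to c3. Subgame-perfect outcome: (E, c3) with payoffs (12, 12).

c3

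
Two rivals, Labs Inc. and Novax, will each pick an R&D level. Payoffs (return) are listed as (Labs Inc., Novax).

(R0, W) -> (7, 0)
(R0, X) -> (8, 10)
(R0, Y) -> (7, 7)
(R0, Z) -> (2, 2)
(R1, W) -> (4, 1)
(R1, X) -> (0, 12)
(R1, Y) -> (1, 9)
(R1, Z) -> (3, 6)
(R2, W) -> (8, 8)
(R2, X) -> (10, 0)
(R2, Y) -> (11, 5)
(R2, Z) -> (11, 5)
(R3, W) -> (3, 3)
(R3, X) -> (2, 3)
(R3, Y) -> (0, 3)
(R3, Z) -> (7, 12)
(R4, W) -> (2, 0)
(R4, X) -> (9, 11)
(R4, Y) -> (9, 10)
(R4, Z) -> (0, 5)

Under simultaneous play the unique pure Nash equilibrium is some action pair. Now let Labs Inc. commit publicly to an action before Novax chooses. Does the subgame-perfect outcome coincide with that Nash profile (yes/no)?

Backward induction with Labs Inc. moving first.
- R0: BR = X, leader payoff 8.
- R1: BR = X, leader payoff 0.
- R2: BR = W, leader payoff 8.
- R3: BR = Z, leader payoff 7.
- R4: BR = X, leader payoff 9.
Labs Inc.'s induced payoffs are 8, 0, 8, 7, 9, so Labs Inc. commits to R4. Subgame-perfect outcome: (R4, X) with payoffs (9, 11).
Under simultaneous play:
Labs Inc.'s best replies: W→R2; X→R2; Y→R2; Z→R2.
Novax's best replies: R0→X; R1→X; R2→W; R3→Z; R4→X.
Only (R2, W) has each player best-responding; Nash payoffs (8, 8).
Sequential outcome (R4, X) differs from the Nash profile (R2, W).

no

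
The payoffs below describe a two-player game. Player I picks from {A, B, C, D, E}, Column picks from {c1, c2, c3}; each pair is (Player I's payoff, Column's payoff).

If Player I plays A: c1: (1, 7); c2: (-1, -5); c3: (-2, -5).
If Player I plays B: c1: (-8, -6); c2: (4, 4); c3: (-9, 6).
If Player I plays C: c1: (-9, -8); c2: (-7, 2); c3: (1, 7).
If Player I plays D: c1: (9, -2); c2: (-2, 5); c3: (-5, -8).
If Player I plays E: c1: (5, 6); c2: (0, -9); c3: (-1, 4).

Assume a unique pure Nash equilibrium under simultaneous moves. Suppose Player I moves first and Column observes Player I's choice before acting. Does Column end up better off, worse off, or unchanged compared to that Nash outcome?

Backward induction with Player I moving first.
- A: BR = c1, leader payoff 1.
- B: BR = c3, leader payoff -9.
- C: BR = c3, leader payoff 1.
- D: BR = c2, leader payoff -2.
- E: BR = c1, leader payoff 5.
Player I's induced payoffs are 1, -9, 1, -2, 5, so Player I commits to E. Subgame-perfect outcome: (E, c1) with payoffs (5, 6).
Under simultaneous play:
Player I's best replies: c1→D; c2→B; c3→C.
Column's best replies: A→c1; B→c3; C→c3; D→c2; E→c1.
The unique mutual best reply is (C, c3), giving (1, 7).
Column earns 6 sequentially versus 7 at the Nash outcome: worse off.

worse off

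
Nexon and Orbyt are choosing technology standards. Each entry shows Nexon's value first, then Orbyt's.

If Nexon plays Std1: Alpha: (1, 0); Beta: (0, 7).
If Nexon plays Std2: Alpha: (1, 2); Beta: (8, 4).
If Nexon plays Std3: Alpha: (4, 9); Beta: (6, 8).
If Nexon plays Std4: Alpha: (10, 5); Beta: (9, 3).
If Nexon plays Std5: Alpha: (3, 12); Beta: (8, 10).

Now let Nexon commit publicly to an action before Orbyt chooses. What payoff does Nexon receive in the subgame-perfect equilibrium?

Orbyt best-responds to each possible Nexon move:
- Std1 → Orbyt plays Beta (best of 0, 7); Nexon gets 0.
- Std2 → Orbyt plays Beta (best of 2, 4); Nexon gets 8.
- Std3 → Orbyt plays Alpha (best of 9, 8); Nexon gets 4.
- Std4 → Orbyt plays Alpha (best of 5, 3); Nexon gets 10.
- Std5 → Orbyt plays Alpha (best of 12, 10); Nexon gets 3.
Nexon's induced payoffs are 0, 8, 4, 10, 3, so Nexon commits to Std4. Subgame-perfect outcome: (Std4, Alpha) with payoffs (10, 5).

10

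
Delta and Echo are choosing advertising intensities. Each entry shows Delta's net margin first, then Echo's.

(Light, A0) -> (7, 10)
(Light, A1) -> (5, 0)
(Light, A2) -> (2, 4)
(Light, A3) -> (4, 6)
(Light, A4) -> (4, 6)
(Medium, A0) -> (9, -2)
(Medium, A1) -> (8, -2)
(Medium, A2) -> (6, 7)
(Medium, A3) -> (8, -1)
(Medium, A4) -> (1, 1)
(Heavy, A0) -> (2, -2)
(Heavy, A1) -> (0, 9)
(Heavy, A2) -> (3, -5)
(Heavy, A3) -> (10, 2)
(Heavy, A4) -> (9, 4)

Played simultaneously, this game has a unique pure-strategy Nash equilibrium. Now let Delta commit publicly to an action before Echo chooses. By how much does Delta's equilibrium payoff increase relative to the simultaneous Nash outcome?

1

Backward induction with Delta moving first.
- Light → Echo plays A0 (best of 10, 0, 4, 6, 6); Delta gets 7.
- Medium → Echo plays A2 (best of -2, -2, 7, -1, 1); Delta gets 6.
- Heavy → Echo plays A1 (best of -2, 9, -5, 2, 4); Delta gets 0.
Among 7, 6, 0, the best is 7 at Light. Subgame-perfect outcome: (Light, A0) with payoffs (7, 10).
For the simultaneous game, intersect best replies.
Delta's best replies: A0→Medium; A1→Medium; A2→Medium; A3→Heavy; A4→Heavy.
Echo's best replies: Light→A0; Medium→A2; Heavy→A1.
The unique mutual best reply is (Medium, A2), giving (6, 7).
Delta's commitment gain: 7 − 6 = 1.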